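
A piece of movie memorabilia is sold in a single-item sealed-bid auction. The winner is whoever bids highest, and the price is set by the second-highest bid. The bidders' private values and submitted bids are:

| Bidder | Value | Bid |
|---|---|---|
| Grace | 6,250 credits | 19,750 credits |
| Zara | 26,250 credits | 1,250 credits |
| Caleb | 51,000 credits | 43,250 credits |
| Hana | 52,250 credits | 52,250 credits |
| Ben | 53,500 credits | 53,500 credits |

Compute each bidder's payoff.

Bids in descending order: Ben 53,500 credits; Hana 52,250 credits; Caleb 43,250 credits; Grace 19,750 credits; Zara 1,250 credits.
Ben has the top bid and wins; the price is the second-highest bid, 52,250 credits.
Ben's payoff = 53,500 credits − 52,250 credits = 1,250 credits. All other bidders lose, so their payoff is 0.

Grace 0 credits, Zara 0 credits, Caleb 0 credits, Hana 0 credits, Ben 1,250 credits.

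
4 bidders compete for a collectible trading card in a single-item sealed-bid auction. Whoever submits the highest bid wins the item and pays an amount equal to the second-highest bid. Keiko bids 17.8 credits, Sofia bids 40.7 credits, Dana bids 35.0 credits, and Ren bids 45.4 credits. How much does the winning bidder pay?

Bids in descending order: Ren 45.4 credits > Sofia 40.7 credits > Dana 35.0 credits > Keiko 17.8 credits.
Ren has the highest bid, so Ren wins.
The second-highest bid is 40.7 credits, so that is what Ren pays.

Price paid: 40.7 credits.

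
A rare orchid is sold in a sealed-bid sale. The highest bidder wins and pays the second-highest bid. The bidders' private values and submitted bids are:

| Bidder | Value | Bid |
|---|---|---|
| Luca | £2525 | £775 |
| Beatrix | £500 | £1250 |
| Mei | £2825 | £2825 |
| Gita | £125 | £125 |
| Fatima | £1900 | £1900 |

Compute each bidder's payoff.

Ordered from highest: Mei £2825; Fatima £1900; Beatrix £1250; Luca £775; Gita £125.
Mei has the top bid and wins; the price is the second-highest bid, £1900.
Mei's payoff = £2825 − £1900 = £925. All other bidders lose, so their payoff is 0.

Luca £0, Beatrix £0, Mei £925, Gita £0, Fatima £0.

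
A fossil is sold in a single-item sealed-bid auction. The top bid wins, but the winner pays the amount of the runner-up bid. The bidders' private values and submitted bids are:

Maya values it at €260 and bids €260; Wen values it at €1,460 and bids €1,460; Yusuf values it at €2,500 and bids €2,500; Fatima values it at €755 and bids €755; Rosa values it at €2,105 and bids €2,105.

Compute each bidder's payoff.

Ordered from highest: Yusuf €2,500; Rosa €2,105; Wen €1,460; Fatima €755; Maya €260.
Yusuf has the top bid and wins; the price is the second-highest bid, €2,105.
Yusuf's payoff = €2,500 − €2,105 = €395. All other bidders lose, so their payoff is 0.

Payoffs: Maya €0, Wen €0, Yusuf €395, Fatima €0, Rosa €0.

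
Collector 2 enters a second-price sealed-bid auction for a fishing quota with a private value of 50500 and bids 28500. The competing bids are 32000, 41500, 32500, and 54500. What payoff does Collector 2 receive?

Highest competing bid: 54500.
Collector 2's bid 28500 is not the highest, so Collector 2 loses, pays nothing, and earns zero payoff.

The bidder's payoff: 0.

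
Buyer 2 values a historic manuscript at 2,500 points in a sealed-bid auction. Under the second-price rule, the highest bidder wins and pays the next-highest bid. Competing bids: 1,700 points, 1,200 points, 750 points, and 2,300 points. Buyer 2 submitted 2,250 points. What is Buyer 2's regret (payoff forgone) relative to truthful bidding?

The highest competing bid is 2,300 points.
Bidding truthfully at 2,500 points: Buyer 2 has the top bid, wins, and pays the second-highest bid 2,300 points. Payoff = 2,500 points − 2,300 points = 200 points.
Bidding 2,250 points: the top bid is 2,300 points (a rival), so Buyer 2 loses. Payoff = 0 points.
Regret = truthful payoff − actual payoff = 200 points − 0 points = 200 points.
This is the dominant-strategy logic: truthful bidding weakly beats any alternative.

Regret: 200 points.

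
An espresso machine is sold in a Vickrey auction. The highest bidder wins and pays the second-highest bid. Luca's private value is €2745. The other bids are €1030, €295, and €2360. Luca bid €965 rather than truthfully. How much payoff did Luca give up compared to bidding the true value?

The highest competing bid is €2360.
Bidding truthfully at €2745: Luca has the top bid, wins, and pays the second-highest bid €2360. Payoff = €2745 − €2360 = €385.
Bidding €965: the top bid is €2360 (a rival), so Luca loses. Payoff = €0.
Regret = truthful payoff − actual payoff = €385 − €0 = €385.
This is the dominant-strategy logic: truthful bidding weakly beats any alternative.

Payoff forgone: €385.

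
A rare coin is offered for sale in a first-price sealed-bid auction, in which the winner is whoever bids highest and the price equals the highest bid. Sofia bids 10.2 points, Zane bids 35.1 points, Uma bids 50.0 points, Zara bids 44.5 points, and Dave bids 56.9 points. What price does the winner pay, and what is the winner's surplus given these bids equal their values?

Ordered from highest: Dave 56.9 points, then Uma 50.0 points, then Zara 44.5 points, then Zane 35.1 points, then Sofia 10.2 points.
Dave is the highest bidder, so Dave wins.
Under the first-price rule, the price is the highest bid: 56.9 points.
Surplus = 56.9 points − 56.9 points = 0.0 points.

The winner pays 56.9 points for a surplus of 0.0 points.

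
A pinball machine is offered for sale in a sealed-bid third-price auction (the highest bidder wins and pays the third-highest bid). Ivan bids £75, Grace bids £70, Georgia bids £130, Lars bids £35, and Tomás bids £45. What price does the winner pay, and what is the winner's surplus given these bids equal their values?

Bids in descending order: Georgia £130 > Ivan £75 > Grace £70 > Tomás £45 > Lars £35.
Georgia is the highest bidder, so Georgia wins.
Under the third-price rule, the price is the third-highest bid: £70.
Surplus = £130 − £70 = £60.

The winner pays £70 for a surplus of £60.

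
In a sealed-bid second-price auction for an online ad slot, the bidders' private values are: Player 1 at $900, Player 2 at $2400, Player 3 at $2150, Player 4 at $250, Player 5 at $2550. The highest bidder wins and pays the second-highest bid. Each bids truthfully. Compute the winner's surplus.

Bids in descending order: Player 5 $2550; Player 2 $2400; Player 3 $2150; Player 1 $900; Player 4 $250.
Player 5 wins with the top bid and pays the second-highest, $2400.
Surplus = $2550 − $2400 = $150.

Winner's surplus: $150.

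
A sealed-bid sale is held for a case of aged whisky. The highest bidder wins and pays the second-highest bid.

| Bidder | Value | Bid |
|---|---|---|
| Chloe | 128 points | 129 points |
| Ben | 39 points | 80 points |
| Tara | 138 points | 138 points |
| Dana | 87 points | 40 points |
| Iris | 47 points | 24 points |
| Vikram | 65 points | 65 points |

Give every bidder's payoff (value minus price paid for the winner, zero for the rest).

Payoffs: Chloe 0 points, Ben 0 points, Tara 9 points, Dana 0 points, Iris 0 points, Vikram 0 points.

Ordered from highest: Tara 138 points, then Chloe 129 points, then Ben 80 points, then Vikram 65 points, then Dana 40 points, then Iris 24 points.
Tara has the top bid and wins; the price is the second-highest bid, 129 points.
Tara's payoff = 138 points − 129 points = 9 points. All other bidders lose, so their payoff is 0.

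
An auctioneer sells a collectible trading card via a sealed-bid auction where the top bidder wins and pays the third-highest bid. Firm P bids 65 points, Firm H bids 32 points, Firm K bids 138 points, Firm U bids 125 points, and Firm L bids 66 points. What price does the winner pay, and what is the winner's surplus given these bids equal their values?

The winner pays 66 points for a surplus of 72 points.

Ordered from highest: Firm K 138 points > Firm U 125 points > Firm L 66 points > Firm P 65 points > Firm H 32 points.
Firm K is the highest bidder, so Firm K wins.
Under the third-price rule, the price is the third-highest bid: 66 points.
Surplus = 138 points − 66 points = 72 points.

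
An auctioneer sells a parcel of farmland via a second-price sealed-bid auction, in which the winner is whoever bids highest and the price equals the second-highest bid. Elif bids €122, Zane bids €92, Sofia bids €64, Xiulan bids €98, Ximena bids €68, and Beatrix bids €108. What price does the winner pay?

The winner pays €108.

Ranking the bids: Elif €122; Beatrix €108; Xiulan €98; Zane €92; Ximena €68; Sofia €64.
Elif is the highest bidder, so Elif wins.
Under the second-price rule, the price is the second-highest bid: €108.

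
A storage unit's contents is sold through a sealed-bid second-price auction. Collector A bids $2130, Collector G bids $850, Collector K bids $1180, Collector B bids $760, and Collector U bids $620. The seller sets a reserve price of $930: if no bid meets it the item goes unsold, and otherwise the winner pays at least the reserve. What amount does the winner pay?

Price paid: $1180.

Bids in descending order: Collector A $2130 > Collector K $1180 > Collector G $850 > Collector B $760 > Collector U $620.
Collector A has the highest bid, so Collector A wins.
The second-highest bid is $1180, which exceeds the reserve, so that sets the price.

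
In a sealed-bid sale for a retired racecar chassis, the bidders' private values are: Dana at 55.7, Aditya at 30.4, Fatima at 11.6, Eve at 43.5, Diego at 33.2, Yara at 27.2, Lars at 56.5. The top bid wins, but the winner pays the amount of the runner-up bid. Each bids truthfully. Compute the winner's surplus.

Bids in descending order: Lars 56.5 > Dana 55.7 > Eve 43.5 > Diego 33.2 > Aditya 30.4 > Yara 27.2 > Fatima 11.6.
Lars wins with the top bid and pays the second-highest, 55.7.
Surplus = 56.5 − 55.7 = 0.8.

0.8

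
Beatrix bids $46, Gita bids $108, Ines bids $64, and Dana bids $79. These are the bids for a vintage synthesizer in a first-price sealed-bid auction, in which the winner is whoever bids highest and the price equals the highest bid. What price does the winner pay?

Ranking the bids: Gita $108 > Dana $79 > Ines $64 > Beatrix $46.
Gita is the highest bidder, so Gita wins.
Under the first-price rule, the price is the highest bid: $108.

The winner pays $108.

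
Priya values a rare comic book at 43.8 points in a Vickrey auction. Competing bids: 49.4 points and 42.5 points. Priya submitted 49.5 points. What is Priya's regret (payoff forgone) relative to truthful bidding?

The highest competing bid is 49.4 points.
Bidding truthfully at 43.8 points: the top bid is 49.4 points (a rival), so Priya loses. Payoff = 0.0 points.
Bidding 49.5 points: Priya has the top bid, wins, and pays the second-highest bid 49.4 points. Payoff = 43.8 points − 49.4 points = -5.6 points.
Regret = truthful payoff − actual payoff = 0.0 points − -5.6 points = 5.6 points.
Deviating from a truthful bid can only lose payoff in a second-price auction — never gain.

Regret: 5.6 points.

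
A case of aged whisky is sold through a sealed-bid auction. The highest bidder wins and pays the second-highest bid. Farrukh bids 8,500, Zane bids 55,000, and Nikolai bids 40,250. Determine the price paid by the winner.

40,250

Bids in descending order: Zane 55,000; Nikolai 40,250; Farrukh 8,500.
Zane has the highest bid, so Zane wins.
The second-highest bid is 40,250, so that is what Zane pays.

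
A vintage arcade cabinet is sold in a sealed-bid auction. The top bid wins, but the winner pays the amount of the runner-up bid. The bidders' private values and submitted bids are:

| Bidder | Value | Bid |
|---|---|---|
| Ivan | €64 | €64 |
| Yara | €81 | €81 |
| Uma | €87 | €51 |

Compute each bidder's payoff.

Bids in descending order: Yara €81 > Ivan €64 > Uma €51.
Yara has the top bid and wins; the price is the second-highest bid, €64.
Yara's payoff = €81 − €64 = €17. All other bidders lose, so their payoff is 0.

Payoffs: Ivan €0, Yara €17, Uma €0.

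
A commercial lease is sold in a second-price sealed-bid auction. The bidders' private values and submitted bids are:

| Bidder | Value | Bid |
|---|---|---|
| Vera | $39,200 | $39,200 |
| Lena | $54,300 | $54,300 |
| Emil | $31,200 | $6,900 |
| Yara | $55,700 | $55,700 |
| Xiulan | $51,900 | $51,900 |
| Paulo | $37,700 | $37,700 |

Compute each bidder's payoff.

Payoffs: Vera $0, Lena $0, Emil $0, Yara $1,400, Xiulan $0, Paulo $0.

Ordered from highest: Yara $55,700 > Lena $54,300 > Xiulan $51,900 > Vera $39,200 > Paulo $37,700 > Emil $6,900.
Yara has the top bid and wins; the price is the second-highest bid, $54,300.
Yara's payoff = $55,700 − $54,300 = $1,400. All other bidders lose, so their payoff is 0.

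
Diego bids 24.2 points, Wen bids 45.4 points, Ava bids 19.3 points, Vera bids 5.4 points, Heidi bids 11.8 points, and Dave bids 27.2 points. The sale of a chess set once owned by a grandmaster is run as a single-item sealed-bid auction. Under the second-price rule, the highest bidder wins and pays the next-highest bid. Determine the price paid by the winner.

Bids in descending order: Wen 45.4 points, then Dave 27.2 points, then Diego 24.2 points, then Ava 19.3 points, then Heidi 11.8 points, then Vera 5.4 points.
Wen has the highest bid, so Wen wins.
The second-highest bid is 27.2 points, so that is what Wen pays.

Price paid: 27.2 points.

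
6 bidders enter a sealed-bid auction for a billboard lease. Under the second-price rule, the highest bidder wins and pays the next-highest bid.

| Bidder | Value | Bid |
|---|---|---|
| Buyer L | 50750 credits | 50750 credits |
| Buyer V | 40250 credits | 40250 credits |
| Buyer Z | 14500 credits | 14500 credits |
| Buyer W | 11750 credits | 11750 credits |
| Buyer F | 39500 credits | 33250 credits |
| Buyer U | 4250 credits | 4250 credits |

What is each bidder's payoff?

Buyer L 10500 credits, Buyer V 0 credits, Buyer Z 0 credits, Buyer W 0 credits, Buyer F 0 credits, Buyer U 0 credits.

Bids in descending order: Buyer L 50750 credits > Buyer V 40250 credits > Buyer F 33250 credits > Buyer Z 14500 credits > Buyer W 11750 credits > Buyer U 4250 credits.
Buyer L has the top bid and wins; the price is the second-highest bid, 40250 credits.
Buyer L's payoff = 50750 credits − 40250 credits = 10500 credits. All other bidders lose, so their payoff is 0.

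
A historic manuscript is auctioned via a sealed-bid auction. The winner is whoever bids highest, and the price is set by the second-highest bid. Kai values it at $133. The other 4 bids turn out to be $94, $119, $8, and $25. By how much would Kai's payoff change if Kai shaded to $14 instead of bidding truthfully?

-$14

The highest competing bid is $119.
Bidding truthfully at $133: Kai has the top bid, wins, and pays the second-highest bid $119. Payoff = $133 − $119 = $14.
Bidding $14: the top bid is $119 (a rival), so Kai loses. Payoff = $0.
Change = $0 − $14 = -$14.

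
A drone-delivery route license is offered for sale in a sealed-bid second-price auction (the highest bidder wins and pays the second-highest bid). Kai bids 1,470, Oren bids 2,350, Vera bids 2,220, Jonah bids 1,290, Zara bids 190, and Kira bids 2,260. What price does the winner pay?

The winner pays 2,260.

Bids in descending order: Oren 2,350 > Kira 2,260 > Vera 2,220 > Kai 1,470 > Jonah 1,290 > Zara 190.
Oren is the highest bidder, so Oren wins.
Under the second-price rule, the price is the second-highest bid: 2,260.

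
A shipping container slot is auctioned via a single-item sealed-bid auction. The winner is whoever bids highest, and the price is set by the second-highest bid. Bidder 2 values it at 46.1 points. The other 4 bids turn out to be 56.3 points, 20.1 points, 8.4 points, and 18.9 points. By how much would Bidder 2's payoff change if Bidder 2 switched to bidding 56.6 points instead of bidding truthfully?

The highest competing bid is 56.3 points.
Bidding truthfully at 46.1 points: the top bid is 56.3 points (a rival), so Bidder 2 loses. Payoff = 0.0 points.
Bidding 56.6 points: Bidder 2 has the top bid, wins, and pays the second-highest bid 56.3 points. Payoff = 46.1 points − 56.3 points = -10.2 points.
Change = -10.2 points − 0.0 points = -10.2 points.

Payoff change: -10.2 points.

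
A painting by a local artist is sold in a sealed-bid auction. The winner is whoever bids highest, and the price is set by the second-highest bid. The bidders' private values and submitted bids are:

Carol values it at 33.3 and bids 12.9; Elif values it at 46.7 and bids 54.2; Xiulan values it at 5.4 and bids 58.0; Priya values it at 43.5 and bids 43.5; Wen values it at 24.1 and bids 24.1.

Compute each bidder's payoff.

Bids in descending order: Xiulan 58.0; Elif 54.2; Priya 43.5; Wen 24.1; Carol 12.9.
Xiulan has the top bid and wins; the price is the second-highest bid, 54.2.
Xiulan's payoff = 5.4 − 54.2 = -48.8. All other bidders lose, so their payoff is 0.

Payoffs: Carol 0.0, Elif 0.0, Xiulan -48.8, Priya 0.0, Wen 0.0.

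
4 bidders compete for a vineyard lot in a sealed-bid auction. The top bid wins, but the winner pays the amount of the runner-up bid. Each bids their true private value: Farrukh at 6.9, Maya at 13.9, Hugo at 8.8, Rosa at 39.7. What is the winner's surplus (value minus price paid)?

Winner's surplus: 25.8.

Bids in descending order: Rosa 39.7; Maya 13.9; Hugo 8.8; Farrukh 6.9.
Rosa wins with the top bid and pays the second-highest, 13.9.
Surplus = 39.7 − 13.9 = 25.8.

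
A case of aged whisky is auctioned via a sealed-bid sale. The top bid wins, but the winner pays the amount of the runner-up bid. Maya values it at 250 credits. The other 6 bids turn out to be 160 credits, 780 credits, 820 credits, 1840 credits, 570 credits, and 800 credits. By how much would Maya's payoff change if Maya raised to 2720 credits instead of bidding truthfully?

The highest competing bid is 1840 credits.
Bidding truthfully at 250 credits: the top bid is 1840 credits (a rival), so Maya loses. Payoff = 0 credits.
Bidding 2720 credits: Maya has the top bid, wins, and pays the second-highest bid 1840 credits. Payoff = 250 credits − 1840 credits = -1590 credits.
Change = -1590 credits − 0 credits = -1590 credits.
Deviating from a truthful bid can only lose payoff in a second-price auction — never gain.

Payoff change: -1590 credits.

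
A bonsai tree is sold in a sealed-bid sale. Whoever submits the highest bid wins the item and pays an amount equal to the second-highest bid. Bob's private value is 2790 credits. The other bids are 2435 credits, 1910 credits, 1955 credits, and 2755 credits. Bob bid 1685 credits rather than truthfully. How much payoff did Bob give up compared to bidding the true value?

Payoff forgone: 35 credits.

The highest competing bid is 2755 credits.
Bidding truthfully at 2790 credits: Bob has the top bid, wins, and pays the second-highest bid 2755 credits. Payoff = 2790 credits − 2755 credits = 35 credits.
Bidding 1685 credits: the top bid is 2755 credits (a rival), so Bob loses. Payoff = 0 credits.
Regret = truthful payoff − actual payoff = 35 credits − 0 credits = 35 credits.
This is the dominant-strategy logic: truthful bidding weakly beats any alternative.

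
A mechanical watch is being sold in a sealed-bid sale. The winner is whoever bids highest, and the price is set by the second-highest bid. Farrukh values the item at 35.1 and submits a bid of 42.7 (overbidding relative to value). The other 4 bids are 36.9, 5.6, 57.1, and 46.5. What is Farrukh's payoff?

Highest competing bid: 57.1.
Farrukh's bid 42.7 is not the highest, so Farrukh loses, pays nothing, and earns zero payoff.

Payoff = 0.0.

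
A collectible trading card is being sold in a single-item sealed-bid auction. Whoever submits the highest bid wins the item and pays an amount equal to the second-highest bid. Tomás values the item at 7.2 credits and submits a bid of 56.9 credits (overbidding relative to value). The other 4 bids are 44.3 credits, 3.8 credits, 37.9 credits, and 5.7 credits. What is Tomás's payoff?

Highest competing bid: 44.3 credits.
Tomás's bid 56.9 credits is the highest overall, so Tomás wins and pays the second-highest bid, 44.3 credits.
Payoff = value − price = 7.2 credits − 44.3 credits = -37.1 credits.
Overbidding won the item at a price above value — truthful bidding would have avoided this loss.

Payoff = -37.1 credits.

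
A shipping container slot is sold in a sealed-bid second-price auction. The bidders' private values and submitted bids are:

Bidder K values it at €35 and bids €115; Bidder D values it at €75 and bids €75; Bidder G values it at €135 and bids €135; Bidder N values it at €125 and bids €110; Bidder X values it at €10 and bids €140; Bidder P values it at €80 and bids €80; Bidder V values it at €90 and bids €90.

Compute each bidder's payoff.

Payoffs: Bidder K €0, Bidder D €0, Bidder G €0, Bidder N €0, Bidder X -€125, Bidder P €0, Bidder V €0.

Bids in descending order: Bidder X €140, then Bidder G €135, then Bidder K €115, then Bidder N €110, then Bidder V €90, then Bidder P €80, then Bidder D €75.
Bidder X has the top bid and wins; the price is the second-highest bid, €135.
Bidder X's payoff = €10 − €135 = -€125. All other bidders lose, so their payoff is 0.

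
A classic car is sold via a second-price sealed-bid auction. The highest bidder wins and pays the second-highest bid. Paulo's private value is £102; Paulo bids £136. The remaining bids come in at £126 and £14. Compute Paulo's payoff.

Highest competing bid: £126.
Paulo's bid £136 is the highest overall, so Paulo wins and pays the second-highest bid, £126.
Payoff = value − price = £102 − £126 = -£24.
Overbidding won the item at a price above value — truthful bidding would have avoided this loss.

-£24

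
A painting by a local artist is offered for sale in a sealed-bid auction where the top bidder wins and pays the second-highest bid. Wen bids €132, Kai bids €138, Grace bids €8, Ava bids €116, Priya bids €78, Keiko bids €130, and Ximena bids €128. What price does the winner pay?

Ranking the bids: Kai €138, then Wen €132, then Keiko €130, then Ximena €128, then Ava €116, then Priya €78, then Grace €8.
Kai is the highest bidder, so Kai wins.
Under the second-price rule, the price is the second-highest bid: €132.

Price paid: €132.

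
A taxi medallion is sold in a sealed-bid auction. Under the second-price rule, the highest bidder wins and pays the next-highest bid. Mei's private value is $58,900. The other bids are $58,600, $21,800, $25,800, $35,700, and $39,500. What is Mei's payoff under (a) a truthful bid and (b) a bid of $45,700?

The highest competing bid is $58,600.
Bidding truthfully at $58,900: Mei has the top bid, wins, and pays the second-highest bid $58,600. Payoff = $58,900 − $58,600 = $300.
Bidding $45,700: the top bid is $58,600 (a rival), so Mei loses. Payoff = $0.

Truthful: $300; alternative: $0.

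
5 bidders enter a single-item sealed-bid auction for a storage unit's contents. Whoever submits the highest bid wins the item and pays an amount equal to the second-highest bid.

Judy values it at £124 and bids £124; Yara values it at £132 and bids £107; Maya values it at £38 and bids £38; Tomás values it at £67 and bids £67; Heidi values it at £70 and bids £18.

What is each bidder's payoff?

Judy £17, Yara £0, Maya £0, Tomás £0, Heidi £0.

Ordered from highest: Judy £124, then Yara £107, then Tomás £67, then Maya £38, then Heidi £18.
Judy has the top bid and wins; the price is the second-highest bid, £107.
Judy's payoff = £124 − £107 = £17. All other bidders lose, so their payoff is 0.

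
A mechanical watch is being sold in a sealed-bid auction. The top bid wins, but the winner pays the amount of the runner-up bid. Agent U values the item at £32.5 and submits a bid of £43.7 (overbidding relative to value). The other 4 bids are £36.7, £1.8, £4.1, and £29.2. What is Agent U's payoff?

Agent U's payoff: -£4.2.

Highest competing bid: £36.7.
Agent U's bid £43.7 is the highest overall, so Agent U wins and pays the second-highest bid, £36.7.
Payoff = value − price = £32.5 − £36.7 = -£4.2.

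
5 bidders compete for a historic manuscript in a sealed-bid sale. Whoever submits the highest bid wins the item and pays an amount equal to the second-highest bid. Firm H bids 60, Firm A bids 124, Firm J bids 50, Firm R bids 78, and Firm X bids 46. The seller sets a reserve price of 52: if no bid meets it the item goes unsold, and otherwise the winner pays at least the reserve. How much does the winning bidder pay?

Ranking the bids: Firm A 124 > Firm R 78 > Firm H 60 > Firm J 50 > Firm X 46.
Firm A has the highest bid, so Firm A wins.
The second-highest bid is 78, which exceeds the reserve, so that sets the price.

78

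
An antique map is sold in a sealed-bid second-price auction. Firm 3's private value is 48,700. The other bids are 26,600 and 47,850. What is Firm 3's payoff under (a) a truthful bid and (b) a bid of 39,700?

The highest competing bid is 47,850.
Bidding truthfully at 48,700: Firm 3 has the top bid, wins, and pays the second-highest bid 47,850. Payoff = 48,700 − 47,850 = 850.
Bidding 39,700: the top bid is 47,850 (a rival), so Firm 3 loses. Payoff = 0.

(a) 850  (b) 0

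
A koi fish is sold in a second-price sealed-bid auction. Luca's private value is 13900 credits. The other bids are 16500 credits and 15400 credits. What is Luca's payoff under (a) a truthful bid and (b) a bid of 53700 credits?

(a) 0 credits  (b) -2600 credits

The highest competing bid is 16500 credits.
Bidding truthfully at 13900 credits: the top bid is 16500 credits (a rival), so Luca loses. Payoff = 0 credits.
Bidding 53700 credits: Luca has the top bid, wins, and pays the second-highest bid 16500 credits. Payoff = 13900 credits − 16500 credits = -2600 credits.
Deviating from a truthful bid can only lose payoff in a second-price auction — never gain.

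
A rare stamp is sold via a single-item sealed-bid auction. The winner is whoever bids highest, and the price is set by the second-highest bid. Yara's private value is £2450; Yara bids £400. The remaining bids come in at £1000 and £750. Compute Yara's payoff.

Yara's payoff: £0.

Highest competing bid: £1000.
Yara's bid £400 is not the highest, so Yara loses, pays nothing, and earns zero payoff.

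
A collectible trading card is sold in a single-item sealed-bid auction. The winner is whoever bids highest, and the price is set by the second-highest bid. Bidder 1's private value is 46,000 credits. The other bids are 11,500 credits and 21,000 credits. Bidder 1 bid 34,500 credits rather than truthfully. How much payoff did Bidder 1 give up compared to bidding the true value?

Payoff forgone: 0 credits.

The highest competing bid is 21,000 credits.
Bidding truthfully at 46,000 credits: Bidder 1 has the top bid, wins, and pays the second-highest bid 21,000 credits. Payoff = 46,000 credits − 21,000 credits = 25,000 credits.
Bidding 34,500 credits: Bidder 1 has the top bid, wins, and pays the second-highest bid 21,000 credits. Payoff = 46,000 credits − 21,000 credits = 25,000 credits.
Regret = truthful payoff − actual payoff = 25,000 credits − 25,000 credits = 0 credits.
The bid only affects whether you win, not the price — here both bids land on the same side of the top rival bid, so the deviation is payoff-neutral.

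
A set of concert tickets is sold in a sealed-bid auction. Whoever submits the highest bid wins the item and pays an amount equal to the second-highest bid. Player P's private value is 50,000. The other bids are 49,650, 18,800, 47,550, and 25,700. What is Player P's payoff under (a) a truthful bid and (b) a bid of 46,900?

The highest competing bid is 49,650.
Bidding truthfully at 50,000: Player P has the top bid, wins, and pays the second-highest bid 49,650. Payoff = 50,000 − 49,650 = 350.
Bidding 46,900: the top bid is 49,650 (a rival), so Player P loses. Payoff = 0.
Deviating from a truthful bid can only lose payoff in a second-price auction — never gain.

Truthful: 350; alternative: 0.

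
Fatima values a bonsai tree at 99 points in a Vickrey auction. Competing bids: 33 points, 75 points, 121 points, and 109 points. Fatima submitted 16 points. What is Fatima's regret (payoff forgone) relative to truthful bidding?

The highest competing bid is 121 points.
Bidding truthfully at 99 points: the top bid is 121 points (a rival), so Fatima loses. Payoff = 0 points.
Bidding 16 points: the top bid is 121 points (a rival), so Fatima loses. Payoff = 0 points.
Regret = truthful payoff − actual payoff = 0 points − 0 points = 0 points.

0 points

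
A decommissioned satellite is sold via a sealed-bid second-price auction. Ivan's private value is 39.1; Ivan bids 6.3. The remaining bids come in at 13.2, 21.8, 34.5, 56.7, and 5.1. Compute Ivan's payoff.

Ivan's payoff: 0.0.

Highest competing bid: 56.7.
Ivan's bid 6.3 is not the highest, so Ivan loses, pays nothing, and earns zero payoff.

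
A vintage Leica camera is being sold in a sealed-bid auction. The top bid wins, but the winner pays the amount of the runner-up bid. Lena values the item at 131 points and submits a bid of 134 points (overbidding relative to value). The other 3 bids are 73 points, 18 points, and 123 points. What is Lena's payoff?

8 points

Highest competing bid: 123 points.
Lena's bid 134 points is the highest overall, so Lena wins and pays the second-highest bid, 123 points.
Payoff = value − price = 131 points − 123 points = 8 points.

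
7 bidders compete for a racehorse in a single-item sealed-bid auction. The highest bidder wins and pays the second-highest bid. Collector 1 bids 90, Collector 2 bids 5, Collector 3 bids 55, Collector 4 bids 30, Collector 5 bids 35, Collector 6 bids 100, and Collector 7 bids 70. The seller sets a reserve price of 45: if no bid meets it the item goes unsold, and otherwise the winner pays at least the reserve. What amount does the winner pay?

Ranking the bids: Collector 6 100 > Collector 1 90 > Collector 7 70 > Collector 3 55 > Collector 5 35 > Collector 4 30 > Collector 2 5.
Collector 6 has the highest bid, so Collector 6 wins.
The second-highest bid is 90, which exceeds the reserve, so that sets the price.

Price paid: 90.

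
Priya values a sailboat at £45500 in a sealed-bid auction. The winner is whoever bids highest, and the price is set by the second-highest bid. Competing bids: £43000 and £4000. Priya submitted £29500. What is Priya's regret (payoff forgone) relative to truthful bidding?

Payoff forgone: £2500.

The highest competing bid is £43000.
Bidding truthfully at £45500: Priya has the top bid, wins, and pays the second-highest bid £43000. Payoff = £45500 − £43000 = £2500.
Bidding £29500: the top bid is £43000 (a rival), so Priya loses. Payoff = £0.
Regret = truthful payoff − actual payoff = £2500 − £0 = £2500.
This is the dominant-strategy logic: truthful bidding weakly beats any alternative.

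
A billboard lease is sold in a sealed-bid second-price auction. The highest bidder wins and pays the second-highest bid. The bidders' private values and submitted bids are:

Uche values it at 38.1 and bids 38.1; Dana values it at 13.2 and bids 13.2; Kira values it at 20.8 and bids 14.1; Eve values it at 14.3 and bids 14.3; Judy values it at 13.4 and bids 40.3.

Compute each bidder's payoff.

Sorted high to low: Judy 40.3 > Uche 38.1 > Eve 14.3 > Kira 14.1 > Dana 13.2.
Judy has the top bid and wins; the price is the second-highest bid, 38.1.
Judy's payoff = 13.4 − 38.1 = -24.7. All other bidders lose, so their payoff is 0.

Uche 0.0, Dana 0.0, Kira 0.0, Eve 0.0, Judy -24.7.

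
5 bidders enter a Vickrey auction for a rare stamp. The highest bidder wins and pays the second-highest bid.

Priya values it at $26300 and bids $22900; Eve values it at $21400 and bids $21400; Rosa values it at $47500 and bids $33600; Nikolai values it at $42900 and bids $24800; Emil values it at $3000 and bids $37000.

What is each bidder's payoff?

Payoffs: Priya $0, Eve $0, Rosa $0, Nikolai $0, Emil -$30600.

Bids in descending order: Emil $37000 > Rosa $33600 > Nikolai $24800 > Priya $22900 > Eve $21400.
Emil has the top bid and wins; the price is the second-highest bid, $33600.
Emil's payoff = $3000 − $33600 = -$30600. All other bidders lose, so their payoff is 0.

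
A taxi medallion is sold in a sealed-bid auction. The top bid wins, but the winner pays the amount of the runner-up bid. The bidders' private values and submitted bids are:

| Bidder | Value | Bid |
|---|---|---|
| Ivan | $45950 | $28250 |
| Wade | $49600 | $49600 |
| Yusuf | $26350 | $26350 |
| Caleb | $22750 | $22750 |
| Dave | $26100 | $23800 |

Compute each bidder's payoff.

Payoffs: Ivan $0, Wade $21350, Yusuf $0, Caleb $0, Dave $0.

Ordered from highest: Wade $49600 > Ivan $28250 > Yusuf $26350 > Dave $23800 > Caleb $22750.
Wade has the top bid and wins; the price is the second-highest bid, $28250.
Wade's payoff = $49600 − $28250 = $21350. All other bidders lose, so their payoff is 0.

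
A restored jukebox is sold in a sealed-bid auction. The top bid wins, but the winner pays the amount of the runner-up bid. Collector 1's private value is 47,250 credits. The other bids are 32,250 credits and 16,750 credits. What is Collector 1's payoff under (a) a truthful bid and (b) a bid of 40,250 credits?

Truthful: 15,000 credits; alternative: 15,000 credits.

The highest competing bid is 32,250 credits.
Bidding truthfully at 47,250 credits: Collector 1 has the top bid, wins, and pays the second-highest bid 32,250 credits. Payoff = 47,250 credits − 32,250 credits = 15,000 credits.
Bidding 40,250 credits: Collector 1 has the top bid, wins, and pays the second-highest bid 32,250 credits. Payoff = 47,250 credits − 32,250 credits = 15,000 credits.
The bid only affects whether you win, not the price — here both bids land on the same side of the top rival bid, so the deviation is payoff-neutral.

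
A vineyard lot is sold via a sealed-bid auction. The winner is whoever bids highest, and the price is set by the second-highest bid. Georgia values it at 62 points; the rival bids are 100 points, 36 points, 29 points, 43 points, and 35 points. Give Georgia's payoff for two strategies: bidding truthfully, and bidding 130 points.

(a) 0 points  (b) -38 points

The highest competing bid is 100 points.
Bidding truthfully at 62 points: the top bid is 100 points (a rival), so Georgia loses. Payoff = 0 points.
Bidding 130 points: Georgia has the top bid, wins, and pays the second-highest bid 100 points. Payoff = 62 points − 100 points = -38 points.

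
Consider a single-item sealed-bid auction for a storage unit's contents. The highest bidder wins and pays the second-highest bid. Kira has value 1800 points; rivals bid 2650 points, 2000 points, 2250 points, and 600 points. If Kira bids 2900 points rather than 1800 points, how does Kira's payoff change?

-850 points

The highest competing bid is 2650 points.
Bidding truthfully at 1800 points: the top bid is 2650 points (a rival), so Kira loses. Payoff = 0 points.
Bidding 2900 points: Kira has the top bid, wins, and pays the second-highest bid 2650 points. Payoff = 1800 points − 2650 points = -850 points.
Change = -850 points − 0 points = -850 points.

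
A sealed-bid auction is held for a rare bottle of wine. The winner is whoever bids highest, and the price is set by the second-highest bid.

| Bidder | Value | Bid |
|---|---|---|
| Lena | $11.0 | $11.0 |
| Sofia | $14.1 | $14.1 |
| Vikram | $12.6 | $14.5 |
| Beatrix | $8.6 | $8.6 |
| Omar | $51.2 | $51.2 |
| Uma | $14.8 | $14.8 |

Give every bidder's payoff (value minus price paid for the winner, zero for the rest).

Ranking the bids: Omar $51.2; Uma $14.8; Vikram $14.5; Sofia $14.1; Lena $11.0; Beatrix $8.6.
Omar has the top bid and wins; the price is the second-highest bid, $14.8.
Omar's payoff = $51.2 − $14.8 = $36.4. All other bidders lose, so their payoff is 0.

Lena $0.0, Sofia $0.0, Vikram $0.0, Beatrix $0.0, Omar $36.4, Uma $0.0.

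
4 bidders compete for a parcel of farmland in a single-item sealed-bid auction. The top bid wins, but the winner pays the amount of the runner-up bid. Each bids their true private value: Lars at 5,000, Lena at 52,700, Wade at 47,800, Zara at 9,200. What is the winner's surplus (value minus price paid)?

Winner's surplus: 4,900.

Ordered from highest: Lena 52,700 > Wade 47,800 > Zara 9,200 > Lars 5,000.
Lena wins with the top bid and pays the second-highest, 47,800.
Surplus = 52,700 − 47,800 = 4,900.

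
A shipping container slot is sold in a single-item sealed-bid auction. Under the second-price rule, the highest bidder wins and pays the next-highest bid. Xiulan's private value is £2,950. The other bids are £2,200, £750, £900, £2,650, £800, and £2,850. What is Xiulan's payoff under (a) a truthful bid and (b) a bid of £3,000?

Truthful: £100; alternative: £100.

The highest competing bid is £2,850.
Bidding truthfully at £2,950: Xiulan has the top bid, wins, and pays the second-highest bid £2,850. Payoff = £2,950 − £2,850 = £100.
Bidding £3,000: Xiulan has the top bid, wins, and pays the second-highest bid £2,850. Payoff = £2,950 − £2,850 = £100.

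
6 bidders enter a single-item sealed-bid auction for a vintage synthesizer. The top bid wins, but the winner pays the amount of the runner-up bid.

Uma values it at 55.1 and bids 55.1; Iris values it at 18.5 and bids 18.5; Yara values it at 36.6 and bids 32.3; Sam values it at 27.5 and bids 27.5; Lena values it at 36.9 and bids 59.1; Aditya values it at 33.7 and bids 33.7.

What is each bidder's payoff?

Uma 0.0, Iris 0.0, Yara 0.0, Sam 0.0, Lena -18.2, Aditya 0.0.

Ranking the bids: Lena 59.1, then Uma 55.1, then Aditya 33.7, then Yara 32.3, then Sam 27.5, then Iris 18.5.
Lena has the top bid and wins; the price is the second-highest bid, 55.1.
Lena's payoff = 36.9 − 55.1 = -18.2. All other bidders lose, so their payoff is 0.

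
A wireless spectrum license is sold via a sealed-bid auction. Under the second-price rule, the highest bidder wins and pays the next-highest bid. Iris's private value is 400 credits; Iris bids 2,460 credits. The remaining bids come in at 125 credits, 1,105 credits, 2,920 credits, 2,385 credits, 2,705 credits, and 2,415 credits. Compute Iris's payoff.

Payoff = 0 credits.

Highest competing bid: 2,920 credits.
Iris's bid 2,460 credits is not the highest, so Iris loses, pays nothing, and earns zero payoff.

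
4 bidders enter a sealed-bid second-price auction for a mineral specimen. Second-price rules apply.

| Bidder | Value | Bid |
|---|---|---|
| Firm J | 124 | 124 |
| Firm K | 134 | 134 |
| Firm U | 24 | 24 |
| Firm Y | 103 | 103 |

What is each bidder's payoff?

Firm J 0, Firm K 10, Firm U 0, Firm Y 0.

Bids in descending order: Firm K 134 > Firm J 124 > Firm Y 103 > Firm U 24.
Firm K has the top bid and wins; the price is the second-highest bid, 124.
Firm K's payoff = 134 − 124 = 10. All other bidders lose, so their payoff is 0.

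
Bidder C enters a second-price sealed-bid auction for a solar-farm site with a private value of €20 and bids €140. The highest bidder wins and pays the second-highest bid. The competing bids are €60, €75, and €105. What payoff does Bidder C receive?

Highest competing bid: €105.
Bidder C's bid €140 is the highest overall, so Bidder C wins and pays the second-highest bid, €105.
Payoff = value − price = €20 − €105 = -€85.

-€85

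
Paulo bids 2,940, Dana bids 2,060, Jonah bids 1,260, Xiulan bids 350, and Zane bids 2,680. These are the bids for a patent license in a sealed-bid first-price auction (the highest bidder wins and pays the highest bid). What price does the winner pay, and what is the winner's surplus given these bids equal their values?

The winner pays 2,940 for a surplus of 0.

Sorted high to low: Paulo 2,940; Zane 2,680; Dana 2,060; Jonah 1,260; Xiulan 350.
Paulo is the highest bidder, so Paulo wins.
Under the first-price rule, the price is the highest bid: 2,940.
Surplus = 2,940 − 2,940 = 0.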